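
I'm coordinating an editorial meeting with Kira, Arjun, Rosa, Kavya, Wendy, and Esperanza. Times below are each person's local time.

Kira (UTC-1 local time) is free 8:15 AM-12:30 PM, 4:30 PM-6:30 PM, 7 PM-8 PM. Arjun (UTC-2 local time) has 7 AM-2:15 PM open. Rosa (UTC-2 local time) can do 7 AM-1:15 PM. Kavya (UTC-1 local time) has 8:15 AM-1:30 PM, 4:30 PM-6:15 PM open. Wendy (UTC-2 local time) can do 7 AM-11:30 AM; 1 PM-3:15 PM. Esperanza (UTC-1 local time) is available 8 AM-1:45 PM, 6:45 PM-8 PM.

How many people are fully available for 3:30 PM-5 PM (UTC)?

Kira in UTC: 09:15-13:30, 17:30-19:30, 20:00-21:00 (add 1h to convert from UTC-1).
Arjun in UTC: 09:00-16:15 (add 2h to convert from UTC-2).
Rosa in UTC: 09:00-15:15 (add 2h to convert from UTC-2).
Kavya in UTC: 09:15-14:30, 17:30-19:15 (add 1h to convert from UTC-1).
Wendy in UTC: 09:00-13:30, 15:00-17:15 (add 2h to convert from UTC-2).
Esperanza in UTC: 09:00-14:45, 19:45-21:00 (add 1h to convert from UTC-1).
Wendy can make the full 15:30-17:00 slot — that's 1.

1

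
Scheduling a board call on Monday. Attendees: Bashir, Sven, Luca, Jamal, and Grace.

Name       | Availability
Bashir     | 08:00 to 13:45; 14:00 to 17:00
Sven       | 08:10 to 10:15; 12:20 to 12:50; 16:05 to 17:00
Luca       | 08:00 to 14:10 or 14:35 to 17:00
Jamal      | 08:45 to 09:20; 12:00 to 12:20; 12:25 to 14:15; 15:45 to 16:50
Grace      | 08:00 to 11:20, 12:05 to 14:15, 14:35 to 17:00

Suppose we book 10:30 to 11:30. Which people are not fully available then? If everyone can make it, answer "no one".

Bashir: free for 10:30-11:30. Sven: not fully free for 10:30-11:30. Luca: free for 10:30-11:30. Jamal: not fully free for 10:30-11:30. Grace: not fully free for 10:30-11:30.

Grace, Jamal, Sven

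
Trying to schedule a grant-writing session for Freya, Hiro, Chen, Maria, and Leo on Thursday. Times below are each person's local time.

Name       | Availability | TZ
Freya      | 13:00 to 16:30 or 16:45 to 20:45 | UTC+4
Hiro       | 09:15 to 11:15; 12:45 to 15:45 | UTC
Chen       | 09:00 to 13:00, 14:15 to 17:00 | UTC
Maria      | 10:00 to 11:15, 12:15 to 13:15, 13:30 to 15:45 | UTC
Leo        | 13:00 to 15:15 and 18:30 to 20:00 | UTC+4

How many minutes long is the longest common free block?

75

Freya in UTC: 09:00-12:30, 12:45-16:45 (subtract 4h to convert from UTC+4).
Hiro in UTC: 09:15-11:15, 12:45-15:45.
Chen in UTC: 09:00-13:00, 14:15-17:00.
Maria in UTC: 10:00-11:15, 12:15-13:15, 13:30-15:45.
Leo in UTC: 09:00-11:15, 14:30-16:00 (subtract 4h to convert from UTC+4).
Freya ∩ Hiro: 09:15-11:15, 12:45-15:45.
Freya ∩ Hiro ∩ Chen: 09:15-11:15, 12:45-13:00, 14:15-15:45.
Freya ∩ Hiro ∩ Chen ∩ Maria: 10:00-11:15, 12:45-13:00, 14:15-15:45.
Freya ∩ Hiro ∩ Chen ∩ Maria ∩ Leo: 10:00-11:15, 14:30-15:45.
The longest is 10:00-11:15 at 75 minutes.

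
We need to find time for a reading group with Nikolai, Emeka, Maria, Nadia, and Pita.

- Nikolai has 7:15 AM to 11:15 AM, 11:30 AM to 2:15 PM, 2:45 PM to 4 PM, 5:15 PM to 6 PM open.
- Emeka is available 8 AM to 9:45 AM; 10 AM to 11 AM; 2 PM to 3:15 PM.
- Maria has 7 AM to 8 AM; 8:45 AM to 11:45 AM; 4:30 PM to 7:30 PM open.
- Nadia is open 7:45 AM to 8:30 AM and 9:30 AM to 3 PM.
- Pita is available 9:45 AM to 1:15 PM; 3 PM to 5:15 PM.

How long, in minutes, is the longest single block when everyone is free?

Nikolai ∩ Emeka: 08:00-09:45, 10:00-11:00, 14:00-14:15, 14:45-15:15.
Nikolai ∩ Emeka ∩ Maria: 08:45-09:45, 10:00-11:00.
Nikolai ∩ Emeka ∩ Maria ∩ Nadia: 09:30-09:45, 10:00-11:00.
Nikolai ∩ Emeka ∩ Maria ∩ Nadia ∩ Pita: 10:00-11:00.
Those are the intersection windows.
The longest is 10:00-11:00 at 60 minutes.

60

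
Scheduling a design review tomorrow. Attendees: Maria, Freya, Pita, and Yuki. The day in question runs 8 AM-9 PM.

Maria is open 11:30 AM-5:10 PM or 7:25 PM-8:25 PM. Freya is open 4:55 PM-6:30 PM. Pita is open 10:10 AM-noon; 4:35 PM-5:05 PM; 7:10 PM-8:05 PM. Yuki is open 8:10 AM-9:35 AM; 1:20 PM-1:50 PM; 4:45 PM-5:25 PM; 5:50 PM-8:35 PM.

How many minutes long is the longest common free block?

10

Maria ∩ Freya: 16:55-17:10.
Maria ∩ Freya ∩ Pita: 16:55-17:05.
Maria ∩ Freya ∩ Pita ∩ Yuki: 16:55-17:05.
The longest is 16:55-17:05 at 10 minutes.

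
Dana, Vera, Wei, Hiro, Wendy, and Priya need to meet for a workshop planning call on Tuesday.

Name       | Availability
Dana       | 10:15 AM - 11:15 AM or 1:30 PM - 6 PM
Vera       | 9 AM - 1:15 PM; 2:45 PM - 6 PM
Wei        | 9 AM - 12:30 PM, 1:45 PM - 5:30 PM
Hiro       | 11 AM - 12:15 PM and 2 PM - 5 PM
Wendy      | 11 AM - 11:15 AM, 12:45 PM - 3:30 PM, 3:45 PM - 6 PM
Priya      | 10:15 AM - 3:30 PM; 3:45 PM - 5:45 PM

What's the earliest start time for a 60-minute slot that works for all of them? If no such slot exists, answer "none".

15:45

Dana ∩ Vera: 10:15-11:15, 14:45-18:00.
Dana ∩ Vera ∩ Wei: 10:15-11:15, 14:45-17:30.
Dana ∩ Vera ∩ Wei ∩ Hiro: 11:00-11:15, 14:45-17:00.
Dana ∩ Vera ∩ Wei ∩ Hiro ∩ Wendy: 11:00-11:15, 14:45-15:30, 15:45-17:00.
Dana ∩ Vera ∩ Wei ∩ Hiro ∩ Wendy ∩ Priya: 11:00-11:15, 14:45-15:30, 15:45-17:00.
Those are the intersection windows.
The first common window of at least 60 minutes is 15:45-17:00, so the earliest start is 15:45.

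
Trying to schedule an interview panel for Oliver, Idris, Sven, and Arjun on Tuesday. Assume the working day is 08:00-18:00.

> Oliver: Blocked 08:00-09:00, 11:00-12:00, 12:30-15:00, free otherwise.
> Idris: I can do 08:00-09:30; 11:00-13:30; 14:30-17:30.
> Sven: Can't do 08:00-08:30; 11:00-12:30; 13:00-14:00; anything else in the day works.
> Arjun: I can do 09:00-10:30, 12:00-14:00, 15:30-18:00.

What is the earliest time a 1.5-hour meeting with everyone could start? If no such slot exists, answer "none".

Oliver free: 09:00-11:00, 12:00-12:30, 15:00-18:00 (invert busy blocks within the working day).
Idris free: 08:00-09:30, 11:00-13:30, 14:30-17:30.
Sven free: 08:30-11:00, 12:30-13:00, 14:00-18:00 (invert busy blocks within the working day).
Arjun free: 09:00-10:30, 12:00-14:00, 15:30-18:00.
Oliver ∩ Idris: 09:00-09:30, 12:00-12:30, 15:00-17:30.
Oliver ∩ Idris ∩ Sven: 09:00-09:30, 15:00-17:30.
Oliver ∩ Idris ∩ Sven ∩ Arjun: 09:00-09:30, 15:30-17:30.
The first common window of at least 90 minutes is 15:30-17:30, so the earliest start is 15:30.

15:30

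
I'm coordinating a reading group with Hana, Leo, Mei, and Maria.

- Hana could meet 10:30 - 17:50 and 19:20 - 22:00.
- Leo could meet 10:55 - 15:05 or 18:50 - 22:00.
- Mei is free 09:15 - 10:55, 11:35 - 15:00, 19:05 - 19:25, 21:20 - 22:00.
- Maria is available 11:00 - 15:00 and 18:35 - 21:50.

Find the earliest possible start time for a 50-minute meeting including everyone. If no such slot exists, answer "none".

11:35

Hana ∩ Leo: 10:55-15:05, 19:20-22:00.
Hana ∩ Leo ∩ Mei: 11:35-15:00, 19:20-19:25, 21:20-22:00.
Hana ∩ Leo ∩ Mei ∩ Maria: 11:35-15:00, 19:20-19:25, 21:20-21:50.
So the common availability across everyone is 11:35-15:00, 19:20-19:25, 21:20-21:50.
The first common window of at least 50 minutes is 11:35-15:00, so the earliest start is 11:35.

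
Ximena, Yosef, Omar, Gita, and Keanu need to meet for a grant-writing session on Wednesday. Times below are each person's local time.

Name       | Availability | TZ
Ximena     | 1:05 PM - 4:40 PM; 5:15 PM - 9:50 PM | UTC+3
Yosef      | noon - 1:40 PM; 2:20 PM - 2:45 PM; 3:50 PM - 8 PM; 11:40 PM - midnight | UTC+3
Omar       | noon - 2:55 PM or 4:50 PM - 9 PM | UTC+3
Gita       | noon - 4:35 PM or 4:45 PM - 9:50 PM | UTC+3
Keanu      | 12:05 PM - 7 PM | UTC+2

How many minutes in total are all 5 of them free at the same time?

225

Ximena in UTC: 10:05-13:40, 14:15-18:50 (subtract 3h to convert from UTC+3).
Yosef in UTC: 09:00-10:40, 11:20-11:45, 12:50-17:00, 20:40-21:00 (subtract 3h to convert from UTC+3).
Omar in UTC: 09:00-11:55, 13:50-18:00 (subtract 3h to convert from UTC+3).
Gita in UTC: 09:00-13:35, 13:45-18:50 (subtract 3h to convert from UTC+3).
Keanu in UTC: 10:05-17:00 (subtract 2h to convert from UTC+2).
Ximena ∩ Yosef: 10:05-10:40, 11:20-11:45, 12:50-13:40, 14:15-17:00.
Ximena ∩ Yosef ∩ Omar: 10:05-10:40, 11:20-11:45, 14:15-17:00.
Ximena ∩ Yosef ∩ Omar ∩ Gita: 10:05-10:40, 11:20-11:45, 14:15-17:00.
Ximena ∩ Yosef ∩ Omar ∩ Gita ∩ Keanu: 10:05-10:40, 11:20-11:45, 14:15-17:00.
Those are the intersection windows.
Summing the common windows: 35 + 25 + 165 = 225 minutes.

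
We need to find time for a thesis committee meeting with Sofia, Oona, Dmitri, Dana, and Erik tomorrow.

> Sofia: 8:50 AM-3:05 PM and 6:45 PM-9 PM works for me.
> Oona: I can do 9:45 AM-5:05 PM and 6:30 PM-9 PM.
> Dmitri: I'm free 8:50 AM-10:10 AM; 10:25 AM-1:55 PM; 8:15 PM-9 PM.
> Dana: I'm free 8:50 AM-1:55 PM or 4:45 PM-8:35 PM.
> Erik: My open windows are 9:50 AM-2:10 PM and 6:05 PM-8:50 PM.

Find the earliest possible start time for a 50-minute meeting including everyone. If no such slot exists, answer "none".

Sofia ∩ Oona: 09:45-15:05, 18:45-21:00.
Sofia ∩ Oona ∩ Dmitri: 09:45-10:10, 10:25-13:55, 20:15-21:00.
Sofia ∩ Oona ∩ Dmitri ∩ Dana: 09:45-10:10, 10:25-13:55, 20:15-20:35.
Sofia ∩ Oona ∩ Dmitri ∩ Dana ∩ Erik: 09:50-10:10, 10:25-13:55, 20:15-20:35.
The first common window of at least 50 minutes is 10:25-13:55, so the earliest start is 10:25.

10:25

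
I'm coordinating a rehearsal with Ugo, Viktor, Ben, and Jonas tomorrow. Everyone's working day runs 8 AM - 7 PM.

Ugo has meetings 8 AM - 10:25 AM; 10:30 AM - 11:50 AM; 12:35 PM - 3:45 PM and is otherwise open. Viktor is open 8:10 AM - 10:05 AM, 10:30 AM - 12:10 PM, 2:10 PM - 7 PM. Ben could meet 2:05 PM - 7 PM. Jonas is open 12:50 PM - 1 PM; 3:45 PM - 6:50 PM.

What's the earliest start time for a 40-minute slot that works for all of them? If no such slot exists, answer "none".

Ugo free: 10:25-10:30, 11:50-12:35, 15:45-19:00 (invert busy blocks within the working day).
Viktor free: 08:10-10:05, 10:30-12:10, 14:10-19:00.
Ben free: 14:05-19:00.
Jonas free: 12:50-13:00, 15:45-18:50.
Ugo ∩ Viktor: 11:50-12:10, 15:45-19:00.
Ugo ∩ Viktor ∩ Ben: 15:45-19:00.
Ugo ∩ Viktor ∩ Ben ∩ Jonas: 15:45-18:50.
The first common window of at least 40 minutes is 15:45-18:50, so the earliest start is 15:45.

15:45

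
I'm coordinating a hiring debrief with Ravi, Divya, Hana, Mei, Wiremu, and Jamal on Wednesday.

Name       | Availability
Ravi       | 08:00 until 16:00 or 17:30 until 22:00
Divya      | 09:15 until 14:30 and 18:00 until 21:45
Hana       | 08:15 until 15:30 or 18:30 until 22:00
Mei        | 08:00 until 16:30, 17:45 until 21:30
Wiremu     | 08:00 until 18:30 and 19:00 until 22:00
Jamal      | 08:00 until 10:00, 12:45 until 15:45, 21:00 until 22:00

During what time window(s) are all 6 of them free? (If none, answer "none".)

09:15-10:00, 12:45-14:30, 21:00-21:30

Ravi ∩ Divya: 09:15-14:30, 18:00-21:45.
Ravi ∩ Divya ∩ Hana: 09:15-14:30, 18:30-21:45.
Ravi ∩ Divya ∩ Hana ∩ Mei: 09:15-14:30, 18:30-21:30.
Ravi ∩ Divya ∩ Hana ∩ Mei ∩ Wiremu: 09:15-14:30, 19:00-21:30.
Ravi ∩ Divya ∩ Hana ∩ Mei ∩ Wiremu ∩ Jamal: 09:15-10:00, 12:45-14:30, 21:00-21:30.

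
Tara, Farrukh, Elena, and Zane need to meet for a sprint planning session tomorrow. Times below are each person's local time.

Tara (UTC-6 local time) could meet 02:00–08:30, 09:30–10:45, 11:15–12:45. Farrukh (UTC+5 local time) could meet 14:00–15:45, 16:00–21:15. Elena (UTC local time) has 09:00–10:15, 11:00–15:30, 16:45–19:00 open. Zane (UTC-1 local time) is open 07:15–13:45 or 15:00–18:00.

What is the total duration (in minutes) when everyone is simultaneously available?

285

Tara in UTC: 08:00-14:30, 15:30-16:45, 17:15-18:45 (add 6h to convert from UTC-6).
Farrukh in UTC: 09:00-10:45, 11:00-16:15 (subtract 5h to convert from UTC+5).
Elena in UTC: 09:00-10:15, 11:00-15:30, 16:45-19:00.
Zane in UTC: 08:15-14:45, 16:00-19:00 (add 1h to convert from UTC-1).
Tara ∩ Farrukh: 09:00-10:45, 11:00-14:30, 15:30-16:15.
Tara ∩ Farrukh ∩ Elena: 09:00-10:15, 11:00-14:30.
Tara ∩ Farrukh ∩ Elena ∩ Zane: 09:00-10:15, 11:00-14:30.
Those are the intersection windows.
Summing the common windows: 75 + 210 = 285 minutes.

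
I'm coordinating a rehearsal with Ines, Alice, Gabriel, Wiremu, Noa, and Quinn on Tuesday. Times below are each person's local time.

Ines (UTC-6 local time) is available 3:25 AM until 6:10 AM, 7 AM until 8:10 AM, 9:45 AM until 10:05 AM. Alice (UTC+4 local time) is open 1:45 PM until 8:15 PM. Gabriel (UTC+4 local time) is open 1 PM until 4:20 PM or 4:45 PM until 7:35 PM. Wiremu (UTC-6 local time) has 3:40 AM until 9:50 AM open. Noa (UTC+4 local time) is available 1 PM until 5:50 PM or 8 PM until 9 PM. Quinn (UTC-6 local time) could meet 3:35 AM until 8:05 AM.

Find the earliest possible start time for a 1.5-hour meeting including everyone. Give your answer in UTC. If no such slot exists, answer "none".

09:45

Ines in UTC: 09:25-12:10, 13:00-14:10, 15:45-16:05 (add 6h to convert from UTC-6).
Alice in UTC: 09:45-16:15 (subtract 4h to convert from UTC+4).
Gabriel in UTC: 09:00-12:20, 12:45-15:35 (subtract 4h to convert from UTC+4).
Wiremu in UTC: 09:40-15:50 (add 6h to convert from UTC-6).
Noa in UTC: 09:00-13:50, 16:00-17:00 (subtract 4h to convert from UTC+4).
Quinn in UTC: 09:35-14:05 (add 6h to convert from UTC-6).
Ines ∩ Alice: 09:45-12:10, 13:00-14:10, 15:45-16:05.
Ines ∩ Alice ∩ Gabriel: 09:45-12:10, 13:00-14:10.
Ines ∩ Alice ∩ Gabriel ∩ Wiremu: 09:45-12:10, 13:00-14:10.
Ines ∩ Alice ∩ Gabriel ∩ Wiremu ∩ Noa: 09:45-12:10, 13:00-13:50.
Ines ∩ Alice ∩ Gabriel ∩ Wiremu ∩ Noa ∩ Quinn: 09:45-12:10, 13:00-13:50.
The first common window of at least 90 minutes is 09:45-12:10, so the earliest start is 09:45.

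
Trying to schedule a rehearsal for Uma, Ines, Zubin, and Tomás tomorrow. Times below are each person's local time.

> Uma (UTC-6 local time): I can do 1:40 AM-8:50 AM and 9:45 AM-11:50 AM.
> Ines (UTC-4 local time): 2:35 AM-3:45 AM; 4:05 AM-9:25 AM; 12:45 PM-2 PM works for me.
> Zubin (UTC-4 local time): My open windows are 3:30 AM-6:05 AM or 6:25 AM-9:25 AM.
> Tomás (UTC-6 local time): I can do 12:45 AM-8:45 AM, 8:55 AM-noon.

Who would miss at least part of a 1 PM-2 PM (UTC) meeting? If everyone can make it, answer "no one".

Uma in UTC: 07:40-14:50, 15:45-17:50 (add 6h to convert from UTC-6).
Ines in UTC: 06:35-07:45, 08:05-13:25, 16:45-18:00 (add 4h to convert from UTC-4).
Zubin in UTC: 07:30-10:05, 10:25-13:25 (add 4h to convert from UTC-4).
Tomás in UTC: 06:45-14:45, 14:55-18:00 (add 6h to convert from UTC-6).
Uma: free for 13:00-14:00. Ines: not fully free for 13:00-14:00. Zubin: not fully free for 13:00-14:00. Tomás: free for 13:00-14:00.

Ines, Zubin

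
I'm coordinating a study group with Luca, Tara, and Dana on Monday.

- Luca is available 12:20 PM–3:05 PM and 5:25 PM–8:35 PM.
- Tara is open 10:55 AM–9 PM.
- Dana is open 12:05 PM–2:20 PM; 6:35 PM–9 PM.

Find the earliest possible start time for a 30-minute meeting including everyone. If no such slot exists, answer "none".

Luca ∩ Tara: 12:20-15:05, 17:25-20:35.
Luca ∩ Tara ∩ Dana: 12:20-14:20, 18:35-20:35.
So the common availability across everyone is 12:20-14:20, 18:35-20:35.
The first common window of at least 30 minutes is 12:20-14:20, so the earliest start is 12:20.

12:20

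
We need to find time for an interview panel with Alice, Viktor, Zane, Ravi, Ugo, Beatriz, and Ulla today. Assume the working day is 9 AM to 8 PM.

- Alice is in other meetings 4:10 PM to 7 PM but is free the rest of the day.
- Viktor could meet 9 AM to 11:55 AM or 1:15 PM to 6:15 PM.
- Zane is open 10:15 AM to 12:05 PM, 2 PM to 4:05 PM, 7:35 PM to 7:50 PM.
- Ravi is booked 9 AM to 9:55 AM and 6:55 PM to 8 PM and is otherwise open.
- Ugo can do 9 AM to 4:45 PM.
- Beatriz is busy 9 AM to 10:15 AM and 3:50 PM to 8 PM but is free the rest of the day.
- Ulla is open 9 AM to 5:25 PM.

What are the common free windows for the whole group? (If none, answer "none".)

10:15-11:55, 14:00-15:50

Alice free: 09:00-16:10, 19:00-20:00 (invert busy blocks within the working day).
Viktor free: 09:00-11:55, 13:15-18:15.
Zane free: 10:15-12:05, 14:00-16:05, 19:35-19:50.
Ravi free: 09:55-18:55 (invert busy blocks within the working day).
Ugo free: 09:00-16:45.
Beatriz free: 10:15-15:50 (invert busy blocks within the working day).
Ulla free: 09:00-17:25.
Alice ∩ Viktor: 09:00-11:55, 13:15-16:10.
Alice ∩ Viktor ∩ Zane: 10:15-11:55, 14:00-16:05.
Alice ∩ Viktor ∩ Zane ∩ Ravi: 10:15-11:55, 14:00-16:05.
Alice ∩ Viktor ∩ Zane ∩ Ravi ∩ Ugo: 10:15-11:55, 14:00-16:05.
Alice ∩ Viktor ∩ Zane ∩ Ravi ∩ Ugo ∩ Beatriz: 10:15-11:55, 14:00-15:50.
Alice ∩ Viktor ∩ Zane ∩ Ravi ∩ Ugo ∩ Beatriz ∩ Ulla: 10:15-11:55, 14:00-15:50.
So the common availability across everyone is 10:15-11:55, 14:00-15:50.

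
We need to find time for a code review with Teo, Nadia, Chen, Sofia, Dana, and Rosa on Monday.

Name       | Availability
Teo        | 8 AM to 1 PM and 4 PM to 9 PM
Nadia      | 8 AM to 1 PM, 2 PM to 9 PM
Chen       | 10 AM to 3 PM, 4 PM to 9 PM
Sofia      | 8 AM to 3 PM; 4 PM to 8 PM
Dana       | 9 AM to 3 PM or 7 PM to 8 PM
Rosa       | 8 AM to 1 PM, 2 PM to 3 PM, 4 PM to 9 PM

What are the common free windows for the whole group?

Teo ∩ Nadia: 08:00-13:00, 16:00-21:00.
Teo ∩ Nadia ∩ Chen: 10:00-13:00, 16:00-21:00.
Teo ∩ Nadia ∩ Chen ∩ Sofia: 10:00-13:00, 16:00-20:00.
Teo ∩ Nadia ∩ Chen ∩ Sofia ∩ Dana: 10:00-13:00, 19:00-20:00.
Teo ∩ Nadia ∩ Chen ∩ Sofia ∩ Dana ∩ Rosa: 10:00-13:00, 19:00-20:00.

10:00-13:00, 19:00-20:00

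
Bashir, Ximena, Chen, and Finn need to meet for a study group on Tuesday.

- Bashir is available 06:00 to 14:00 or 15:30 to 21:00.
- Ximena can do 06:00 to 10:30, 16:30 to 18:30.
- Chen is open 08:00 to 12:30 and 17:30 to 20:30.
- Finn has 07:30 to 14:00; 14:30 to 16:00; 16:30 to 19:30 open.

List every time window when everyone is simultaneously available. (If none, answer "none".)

08:00-10:30, 17:30-18:30

Bashir ∩ Ximena: 06:00-10:30, 16:30-18:30.
Bashir ∩ Ximena ∩ Chen: 08:00-10:30, 17:30-18:30.
Bashir ∩ Ximena ∩ Chen ∩ Finn: 08:00-10:30, 17:30-18:30.
Those are the intersection windows.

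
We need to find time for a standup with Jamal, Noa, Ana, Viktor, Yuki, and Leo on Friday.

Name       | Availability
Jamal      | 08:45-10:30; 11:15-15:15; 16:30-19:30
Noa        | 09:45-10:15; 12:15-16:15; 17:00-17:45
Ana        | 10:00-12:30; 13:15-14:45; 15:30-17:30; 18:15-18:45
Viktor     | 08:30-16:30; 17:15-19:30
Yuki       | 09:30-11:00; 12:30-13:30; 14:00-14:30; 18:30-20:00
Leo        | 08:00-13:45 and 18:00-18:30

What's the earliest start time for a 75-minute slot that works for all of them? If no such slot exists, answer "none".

none

Jamal ∩ Noa: 09:45-10:15, 12:15-15:15, 17:00-17:45.
Jamal ∩ Noa ∩ Ana: 10:00-10:15, 12:15-12:30, 13:15-14:45, 17:00-17:30.
Jamal ∩ Noa ∩ Ana ∩ Viktor: 10:00-10:15, 12:15-12:30, 13:15-14:45, 17:15-17:30.
Jamal ∩ Noa ∩ Ana ∩ Viktor ∩ Yuki: 10:00-10:15, 13:15-13:30, 14:00-14:30.
Jamal ∩ Noa ∩ Ana ∩ Viktor ∩ Yuki ∩ Leo: 10:00-10:15, 13:15-13:30.
So the common availability across everyone is 10:00-10:15, 13:15-13:30.
No common window is at least 75 minutes long.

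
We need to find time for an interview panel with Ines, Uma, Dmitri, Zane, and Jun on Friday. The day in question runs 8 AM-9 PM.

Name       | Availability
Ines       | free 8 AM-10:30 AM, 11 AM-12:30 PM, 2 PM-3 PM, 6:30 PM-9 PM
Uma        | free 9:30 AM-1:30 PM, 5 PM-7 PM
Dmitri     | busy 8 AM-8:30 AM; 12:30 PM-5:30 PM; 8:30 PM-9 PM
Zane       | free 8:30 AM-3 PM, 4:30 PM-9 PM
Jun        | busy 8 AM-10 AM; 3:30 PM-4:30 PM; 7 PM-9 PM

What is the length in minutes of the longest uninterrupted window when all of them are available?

Ines free: 08:00-10:30, 11:00-12:30, 14:00-15:00, 18:30-21:00.
Uma free: 09:30-13:30, 17:00-19:00.
Dmitri free: 08:30-12:30, 17:30-20:30 (invert busy blocks within the working day).
Zane free: 08:30-15:00, 16:30-21:00.
Jun free: 10:00-15:30, 16:30-19:00 (invert busy blocks within the working day).
Ines ∩ Uma: 09:30-10:30, 11:00-12:30, 18:30-19:00.
Ines ∩ Uma ∩ Dmitri: 09:30-10:30, 11:00-12:30, 18:30-19:00.
Ines ∩ Uma ∩ Dmitri ∩ Zane: 09:30-10:30, 11:00-12:30, 18:30-19:00.
Ines ∩ Uma ∩ Dmitri ∩ Zane ∩ Jun: 10:00-10:30, 11:00-12:30, 18:30-19:00.
The longest is 11:00-12:30 at 90 minutes.

90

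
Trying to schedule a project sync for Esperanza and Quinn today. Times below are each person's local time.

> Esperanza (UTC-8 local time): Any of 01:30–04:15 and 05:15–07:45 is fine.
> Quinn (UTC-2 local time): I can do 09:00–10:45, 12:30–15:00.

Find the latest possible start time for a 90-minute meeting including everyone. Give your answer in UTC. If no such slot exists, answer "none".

none

Esperanza in UTC: 09:30-12:15, 13:15-15:45 (add 8h to convert from UTC-8).
Quinn in UTC: 11:00-12:45, 14:30-17:00 (add 2h to convert from UTC-2).
Esperanza ∩ Quinn: 11:00-12:15, 14:30-15:45.
Those are the intersection windows.
No common window is at least 90 minutes long.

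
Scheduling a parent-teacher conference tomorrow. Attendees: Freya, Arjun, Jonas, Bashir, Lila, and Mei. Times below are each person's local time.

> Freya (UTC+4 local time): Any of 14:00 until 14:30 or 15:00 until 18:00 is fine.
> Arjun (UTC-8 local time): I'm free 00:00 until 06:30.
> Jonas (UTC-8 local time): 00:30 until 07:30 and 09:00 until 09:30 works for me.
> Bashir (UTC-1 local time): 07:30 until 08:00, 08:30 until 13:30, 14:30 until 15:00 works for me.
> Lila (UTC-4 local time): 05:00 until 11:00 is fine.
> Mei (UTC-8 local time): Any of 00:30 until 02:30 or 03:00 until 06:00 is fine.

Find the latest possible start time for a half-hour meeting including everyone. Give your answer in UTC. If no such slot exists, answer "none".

Freya in UTC: 10:00-10:30, 11:00-14:00 (subtract 4h to convert from UTC+4).
Arjun in UTC: 08:00-14:30 (add 8h to convert from UTC-8).
Jonas in UTC: 08:30-15:30, 17:00-17:30 (add 8h to convert from UTC-8).
Bashir in UTC: 08:30-09:00, 09:30-14:30, 15:30-16:00 (add 1h to convert from UTC-1).
Lila in UTC: 09:00-15:00 (add 4h to convert from UTC-4).
Mei in UTC: 08:30-10:30, 11:00-14:00 (add 8h to convert from UTC-8).
Freya ∩ Arjun: 10:00-10:30, 11:00-14:00.
Freya ∩ Arjun ∩ Jonas: 10:00-10:30, 11:00-14:00.
Freya ∩ Arjun ∩ Jonas ∩ Bashir: 10:00-10:30, 11:00-14:00.
Freya ∩ Arjun ∩ Jonas ∩ Bashir ∩ Lila: 10:00-10:30, 11:00-14:00.
Freya ∩ Arjun ∩ Jonas ∩ Bashir ∩ Lila ∩ Mei: 10:00-10:30, 11:00-14:00.
So the common availability across everyone is 10:00-10:30, 11:00-14:00.
The last common window of at least 30 minutes is 11:00-14:00; a 30-minute meeting can start as late as 13:30 and still end by 14:00.

13:30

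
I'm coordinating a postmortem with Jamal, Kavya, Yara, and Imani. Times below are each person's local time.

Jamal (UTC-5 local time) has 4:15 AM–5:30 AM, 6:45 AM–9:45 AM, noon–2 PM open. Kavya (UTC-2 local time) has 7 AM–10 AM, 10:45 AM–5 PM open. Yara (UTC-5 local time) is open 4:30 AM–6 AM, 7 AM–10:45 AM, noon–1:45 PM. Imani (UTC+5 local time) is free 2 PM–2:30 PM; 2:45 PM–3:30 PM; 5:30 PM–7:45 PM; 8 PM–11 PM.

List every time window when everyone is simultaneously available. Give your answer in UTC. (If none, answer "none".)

Jamal in UTC: 09:15-10:30, 11:45-14:45, 17:00-19:00 (add 5h to convert from UTC-5).
Kavya in UTC: 09:00-12:00, 12:45-19:00 (add 2h to convert from UTC-2).
Yara in UTC: 09:30-11:00, 12:00-15:45, 17:00-18:45 (add 5h to convert from UTC-5).
Imani in UTC: 09:00-09:30, 09:45-10:30, 12:30-14:45, 15:00-18:00 (subtract 5h to convert from UTC+5).
Jamal ∩ Kavya: 09:15-10:30, 11:45-12:00, 12:45-14:45, 17:00-19:00.
Jamal ∩ Kavya ∩ Yara: 09:30-10:30, 12:45-14:45, 17:00-18:45.
Jamal ∩ Kavya ∩ Yara ∩ Imani: 09:45-10:30, 12:45-14:45, 17:00-18:00.

09:45-10:30, 12:45-14:45, 17:00-18:00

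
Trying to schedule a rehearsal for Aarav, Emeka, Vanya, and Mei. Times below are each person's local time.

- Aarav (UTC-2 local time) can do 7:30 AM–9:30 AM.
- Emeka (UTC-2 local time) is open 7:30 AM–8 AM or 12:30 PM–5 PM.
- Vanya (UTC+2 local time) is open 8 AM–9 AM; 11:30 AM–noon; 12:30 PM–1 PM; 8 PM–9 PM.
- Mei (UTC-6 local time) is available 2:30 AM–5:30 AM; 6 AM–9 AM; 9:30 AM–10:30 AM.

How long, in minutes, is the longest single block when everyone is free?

Aarav in UTC: 09:30-11:30 (add 2h to convert from UTC-2).
Emeka in UTC: 09:30-10:00, 14:30-19:00 (add 2h to convert from UTC-2).
Vanya in UTC: 06:00-07:00, 09:30-10:00, 10:30-11:00, 18:00-19:00 (subtract 2h to convert from UTC+2).
Mei in UTC: 08:30-11:30, 12:00-15:00, 15:30-16:30 (add 6h to convert from UTC-6).
Aarav ∩ Emeka: 09:30-10:00.
Aarav ∩ Emeka ∩ Vanya: 09:30-10:00.
Aarav ∩ Emeka ∩ Vanya ∩ Mei: 09:30-10:00.
Those are the intersection windows.
The longest is 09:30-10:00 at 30 minutes.

30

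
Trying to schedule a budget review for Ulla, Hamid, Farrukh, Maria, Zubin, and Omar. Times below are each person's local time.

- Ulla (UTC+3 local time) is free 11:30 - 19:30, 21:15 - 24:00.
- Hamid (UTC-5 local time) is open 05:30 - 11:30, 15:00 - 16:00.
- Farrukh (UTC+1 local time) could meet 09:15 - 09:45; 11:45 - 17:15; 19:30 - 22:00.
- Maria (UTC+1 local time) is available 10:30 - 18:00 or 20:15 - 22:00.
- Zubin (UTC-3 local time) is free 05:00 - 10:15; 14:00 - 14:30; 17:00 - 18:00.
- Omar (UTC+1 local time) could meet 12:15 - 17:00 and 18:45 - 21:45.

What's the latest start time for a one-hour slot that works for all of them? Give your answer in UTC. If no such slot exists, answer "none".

Ulla in UTC: 08:30-16:30, 18:15-21:00 (subtract 3h to convert from UTC+3).
Hamid in UTC: 10:30-16:30, 20:00-21:00 (add 5h to convert from UTC-5).
Farrukh in UTC: 08:15-08:45, 10:45-16:15, 18:30-21:00 (subtract 1h to convert from UTC+1).
Maria in UTC: 09:30-17:00, 19:15-21:00 (subtract 1h to convert from UTC+1).
Zubin in UTC: 08:00-13:15, 17:00-17:30, 20:00-21:00 (add 3h to convert from UTC-3).
Omar in UTC: 11:15-16:00, 17:45-20:45 (subtract 1h to convert from UTC+1).
Ulla ∩ Hamid: 10:30-16:30, 20:00-21:00.
Ulla ∩ Hamid ∩ Farrukh: 10:45-16:15, 20:00-21:00.
Ulla ∩ Hamid ∩ Farrukh ∩ Maria: 10:45-16:15, 20:00-21:00.
Ulla ∩ Hamid ∩ Farrukh ∩ Maria ∩ Zubin: 10:45-13:15, 20:00-21:00.
Ulla ∩ Hamid ∩ Farrukh ∩ Maria ∩ Zubin ∩ Omar: 11:15-13:15, 20:00-20:45.
The last common window of at least 60 minutes is 11:15-13:15; a 60-minute meeting can start as late as 12:15 and still end by 13:15.

12:15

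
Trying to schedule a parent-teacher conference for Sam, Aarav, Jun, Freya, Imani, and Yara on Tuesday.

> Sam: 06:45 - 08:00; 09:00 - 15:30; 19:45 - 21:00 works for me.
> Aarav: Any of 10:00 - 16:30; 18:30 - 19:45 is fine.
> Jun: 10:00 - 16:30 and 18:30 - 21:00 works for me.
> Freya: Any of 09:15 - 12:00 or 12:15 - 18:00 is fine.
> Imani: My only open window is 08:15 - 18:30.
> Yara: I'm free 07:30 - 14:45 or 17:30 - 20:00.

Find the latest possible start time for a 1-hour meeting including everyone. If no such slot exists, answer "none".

Sam ∩ Aarav: 10:00-15:30.
Sam ∩ Aarav ∩ Jun: 10:00-15:30.
Sam ∩ Aarav ∩ Jun ∩ Freya: 10:00-12:00, 12:15-15:30.
Sam ∩ Aarav ∩ Jun ∩ Freya ∩ Imani: 10:00-12:00, 12:15-15:30.
Sam ∩ Aarav ∩ Jun ∩ Freya ∩ Imani ∩ Yara: 10:00-12:00, 12:15-14:45.
The last common window of at least 60 minutes is 12:15-14:45; a 60-minute meeting can start as late as 13:45 and still end by 14:45.

13:45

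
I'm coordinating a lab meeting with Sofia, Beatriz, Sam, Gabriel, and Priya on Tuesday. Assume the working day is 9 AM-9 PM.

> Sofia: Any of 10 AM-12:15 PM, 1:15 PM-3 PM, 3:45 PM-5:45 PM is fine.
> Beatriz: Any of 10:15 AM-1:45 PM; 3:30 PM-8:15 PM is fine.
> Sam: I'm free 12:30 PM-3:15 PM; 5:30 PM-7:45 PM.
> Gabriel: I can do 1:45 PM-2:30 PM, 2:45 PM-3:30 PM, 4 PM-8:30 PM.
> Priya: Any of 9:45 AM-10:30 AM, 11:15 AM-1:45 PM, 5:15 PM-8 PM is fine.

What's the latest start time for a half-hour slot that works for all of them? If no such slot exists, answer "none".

Sofia ∩ Beatriz: 10:15-12:15, 13:15-13:45, 15:45-17:45.
Sofia ∩ Beatriz ∩ Sam: 13:15-13:45, 17:30-17:45.
Sofia ∩ Beatriz ∩ Sam ∩ Gabriel: 17:30-17:45.
Sofia ∩ Beatriz ∩ Sam ∩ Gabriel ∩ Priya: 17:30-17:45.
No common window is at least 30 minutes long.

none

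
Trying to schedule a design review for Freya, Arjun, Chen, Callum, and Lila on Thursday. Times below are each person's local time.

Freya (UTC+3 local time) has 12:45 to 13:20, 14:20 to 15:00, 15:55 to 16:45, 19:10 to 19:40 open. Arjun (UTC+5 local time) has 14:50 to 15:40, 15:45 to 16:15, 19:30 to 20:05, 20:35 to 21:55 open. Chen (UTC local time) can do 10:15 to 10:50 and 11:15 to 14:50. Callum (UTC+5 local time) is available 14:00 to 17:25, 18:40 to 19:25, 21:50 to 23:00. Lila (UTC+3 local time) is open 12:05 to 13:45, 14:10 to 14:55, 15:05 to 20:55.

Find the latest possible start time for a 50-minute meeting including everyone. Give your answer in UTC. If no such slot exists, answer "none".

none

Freya in UTC: 09:45-10:20, 11:20-12:00, 12:55-13:45, 16:10-16:40 (subtract 3h to convert from UTC+3).
Arjun in UTC: 09:50-10:40, 10:45-11:15, 14:30-15:05, 15:35-16:55 (subtract 5h to convert from UTC+5).
Chen in UTC: 10:15-10:50, 11:15-14:50.
Callum in UTC: 09:00-12:25, 13:40-14:25, 16:50-18:00 (subtract 5h to convert from UTC+5).
Lila in UTC: 09:05-10:45, 11:10-11:55, 12:05-17:55 (subtract 3h to convert from UTC+3).
Freya ∩ Arjun: 09:50-10:20, 16:10-16:40.
Freya ∩ Arjun ∩ Chen: 10:15-10:20.
Freya ∩ Arjun ∩ Chen ∩ Callum: 10:15-10:20.
Freya ∩ Arjun ∩ Chen ∩ Callum ∩ Lila: 10:15-10:20.
So the common availability across everyone is 10:15-10:20.
No common window is at least 50 minutes long.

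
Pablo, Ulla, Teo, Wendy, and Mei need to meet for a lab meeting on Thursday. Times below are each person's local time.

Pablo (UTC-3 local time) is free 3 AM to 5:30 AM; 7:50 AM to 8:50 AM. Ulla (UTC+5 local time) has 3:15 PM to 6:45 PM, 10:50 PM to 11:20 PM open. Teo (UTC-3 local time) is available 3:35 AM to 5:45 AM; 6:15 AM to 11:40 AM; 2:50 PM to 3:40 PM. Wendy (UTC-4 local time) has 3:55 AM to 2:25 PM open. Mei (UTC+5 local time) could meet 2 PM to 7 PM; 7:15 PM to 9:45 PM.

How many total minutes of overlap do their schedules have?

Pablo in UTC: 06:00-08:30, 10:50-11:50 (add 3h to convert from UTC-3).
Ulla in UTC: 10:15-13:45, 17:50-18:20 (subtract 5h to convert from UTC+5).
Teo in UTC: 06:35-08:45, 09:15-14:40, 17:50-18:40 (add 3h to convert from UTC-3).
Wendy in UTC: 07:55-18:25 (add 4h to convert from UTC-4).
Mei in UTC: 09:00-14:00, 14:15-16:45 (subtract 5h to convert from UTC+5).
Pablo ∩ Ulla: 10:50-11:50.
Pablo ∩ Ulla ∩ Teo: 10:50-11:50.
Pablo ∩ Ulla ∩ Teo ∩ Wendy: 10:50-11:50.
Pablo ∩ Ulla ∩ Teo ∩ Wendy ∩ Mei: 10:50-11:50.
That's a single block of 60 minutes.

60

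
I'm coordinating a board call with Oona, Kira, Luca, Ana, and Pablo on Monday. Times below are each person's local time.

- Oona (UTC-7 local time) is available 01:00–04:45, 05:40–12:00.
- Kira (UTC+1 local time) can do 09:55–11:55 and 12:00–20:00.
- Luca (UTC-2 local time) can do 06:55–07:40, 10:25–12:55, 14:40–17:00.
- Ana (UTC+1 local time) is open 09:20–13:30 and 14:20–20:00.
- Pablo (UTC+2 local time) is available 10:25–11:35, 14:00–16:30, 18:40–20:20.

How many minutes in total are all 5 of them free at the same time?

210

Oona in UTC: 08:00-11:45, 12:40-19:00 (add 7h to convert from UTC-7).
Kira in UTC: 08:55-10:55, 11:00-19:00 (subtract 1h to convert from UTC+1).
Luca in UTC: 08:55-09:40, 12:25-14:55, 16:40-19:00 (add 2h to convert from UTC-2).
Ana in UTC: 08:20-12:30, 13:20-19:00 (subtract 1h to convert from UTC+1).
Pablo in UTC: 08:25-09:35, 12:00-14:30, 16:40-18:20 (subtract 2h to convert from UTC+2).
Oona ∩ Kira: 08:55-10:55, 11:00-11:45, 12:40-19:00.
Oona ∩ Kira ∩ Luca: 08:55-09:40, 12:40-14:55, 16:40-19:00.
Oona ∩ Kira ∩ Luca ∩ Ana: 08:55-09:40, 13:20-14:55, 16:40-19:00.
Oona ∩ Kira ∩ Luca ∩ Ana ∩ Pablo: 08:55-09:35, 13:20-14:30, 16:40-18:20.
Summing the common windows: 40 + 70 + 100 = 210 minutes.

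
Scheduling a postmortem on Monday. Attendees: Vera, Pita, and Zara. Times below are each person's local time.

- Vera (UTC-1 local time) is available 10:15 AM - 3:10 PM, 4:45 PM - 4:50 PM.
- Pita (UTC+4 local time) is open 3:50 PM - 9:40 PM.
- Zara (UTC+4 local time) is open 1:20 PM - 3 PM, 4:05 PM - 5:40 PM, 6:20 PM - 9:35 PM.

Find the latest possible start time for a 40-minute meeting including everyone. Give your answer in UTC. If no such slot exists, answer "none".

Vera in UTC: 11:15-16:10, 17:45-17:50 (add 1h to convert from UTC-1).
Pita in UTC: 11:50-17:40 (subtract 4h to convert from UTC+4).
Zara in UTC: 09:20-11:00, 12:05-13:40, 14:20-17:35 (subtract 4h to convert from UTC+4).
Vera ∩ Pita: 11:50-16:10.
Vera ∩ Pita ∩ Zara: 12:05-13:40, 14:20-16:10.
The last common window of at least 40 minutes is 14:20-16:10; a 40-minute meeting can start as late as 15:30 and still end by 16:10.

15:30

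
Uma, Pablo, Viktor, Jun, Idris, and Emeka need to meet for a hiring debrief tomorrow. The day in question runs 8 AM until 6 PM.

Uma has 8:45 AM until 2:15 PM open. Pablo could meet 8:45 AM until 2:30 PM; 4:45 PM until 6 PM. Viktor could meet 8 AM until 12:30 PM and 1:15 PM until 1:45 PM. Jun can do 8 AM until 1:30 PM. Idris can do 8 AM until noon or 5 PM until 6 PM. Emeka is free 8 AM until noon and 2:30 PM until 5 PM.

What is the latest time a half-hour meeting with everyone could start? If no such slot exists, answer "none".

11:30

Uma ∩ Pablo: 08:45-14:15.
Uma ∩ Pablo ∩ Viktor: 08:45-12:30, 13:15-13:45.
Uma ∩ Pablo ∩ Viktor ∩ Jun: 08:45-12:30, 13:15-13:30.
Uma ∩ Pablo ∩ Viktor ∩ Jun ∩ Idris: 08:45-12:00.
Uma ∩ Pablo ∩ Viktor ∩ Jun ∩ Idris ∩ Emeka: 08:45-12:00.
Those are the intersection windows.
The last common window of at least 30 minutes is 08:45-12:00; a 30-minute meeting can start as late as 11:30 and still end by 12:00.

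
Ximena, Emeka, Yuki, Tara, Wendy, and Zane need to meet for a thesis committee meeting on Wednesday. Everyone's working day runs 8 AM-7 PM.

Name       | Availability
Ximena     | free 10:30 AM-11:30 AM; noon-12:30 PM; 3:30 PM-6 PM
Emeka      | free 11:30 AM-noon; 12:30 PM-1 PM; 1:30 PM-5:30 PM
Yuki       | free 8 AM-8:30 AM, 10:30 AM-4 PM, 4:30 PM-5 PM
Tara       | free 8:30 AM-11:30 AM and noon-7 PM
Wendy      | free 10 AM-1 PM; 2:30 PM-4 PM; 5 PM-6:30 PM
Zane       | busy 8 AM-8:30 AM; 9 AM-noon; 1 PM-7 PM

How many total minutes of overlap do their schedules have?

0

Ximena free: 10:30-11:30, 12:00-12:30, 15:30-18:00.
Emeka free: 11:30-12:00, 12:30-13:00, 13:30-17:30.
Yuki free: 08:00-08:30, 10:30-16:00, 16:30-17:00.
Tara free: 08:30-11:30, 12:00-19:00.
Wendy free: 10:00-13:00, 14:30-16:00, 17:00-18:30.
Zane free: 08:30-09:00, 12:00-13:00 (invert busy blocks within the working day).
Ximena ∩ Emeka: 15:30-17:30.
Ximena ∩ Emeka ∩ Yuki: 15:30-16:00, 16:30-17:00.
Ximena ∩ Emeka ∩ Yuki ∩ Tara: 15:30-16:00, 16:30-17:00.
Ximena ∩ Emeka ∩ Yuki ∩ Tara ∩ Wendy: 15:30-16:00.
Ximena ∩ Emeka ∩ Yuki ∩ Tara ∩ Wendy ∩ Zane: ∅.
There is no time when everyone is free.
There is no common window, so the total is 0 minutes.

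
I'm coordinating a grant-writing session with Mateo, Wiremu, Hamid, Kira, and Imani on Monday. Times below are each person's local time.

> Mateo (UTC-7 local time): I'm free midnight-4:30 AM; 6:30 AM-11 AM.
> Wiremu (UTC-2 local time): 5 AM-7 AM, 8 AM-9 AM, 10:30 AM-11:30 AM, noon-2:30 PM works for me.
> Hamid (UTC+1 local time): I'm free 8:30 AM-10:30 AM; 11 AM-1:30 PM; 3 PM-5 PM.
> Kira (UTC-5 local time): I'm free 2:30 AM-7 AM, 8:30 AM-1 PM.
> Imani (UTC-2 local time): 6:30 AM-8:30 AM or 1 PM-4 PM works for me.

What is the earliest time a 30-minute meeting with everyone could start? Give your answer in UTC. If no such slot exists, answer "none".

08:30

Mateo in UTC: 07:00-11:30, 13:30-18:00 (add 7h to convert from UTC-7).
Wiremu in UTC: 07:00-09:00, 10:00-11:00, 12:30-13:30, 14:00-16:30 (add 2h to convert from UTC-2).
Hamid in UTC: 07:30-09:30, 10:00-12:30, 14:00-16:00 (subtract 1h to convert from UTC+1).
Kira in UTC: 07:30-12:00, 13:30-18:00 (add 5h to convert from UTC-5).
Imani in UTC: 08:30-10:30, 15:00-18:00 (add 2h to convert from UTC-2).
Mateo ∩ Wiremu: 07:00-09:00, 10:00-11:00, 14:00-16:30.
Mateo ∩ Wiremu ∩ Hamid: 07:30-09:00, 10:00-11:00, 14:00-16:00.
Mateo ∩ Wiremu ∩ Hamid ∩ Kira: 07:30-09:00, 10:00-11:00, 14:00-16:00.
Mateo ∩ Wiremu ∩ Hamid ∩ Kira ∩ Imani: 08:30-09:00, 10:00-10:30, 15:00-16:00.
The first common window of at least 30 minutes is 08:30-09:00, so the earliest start is 08:30.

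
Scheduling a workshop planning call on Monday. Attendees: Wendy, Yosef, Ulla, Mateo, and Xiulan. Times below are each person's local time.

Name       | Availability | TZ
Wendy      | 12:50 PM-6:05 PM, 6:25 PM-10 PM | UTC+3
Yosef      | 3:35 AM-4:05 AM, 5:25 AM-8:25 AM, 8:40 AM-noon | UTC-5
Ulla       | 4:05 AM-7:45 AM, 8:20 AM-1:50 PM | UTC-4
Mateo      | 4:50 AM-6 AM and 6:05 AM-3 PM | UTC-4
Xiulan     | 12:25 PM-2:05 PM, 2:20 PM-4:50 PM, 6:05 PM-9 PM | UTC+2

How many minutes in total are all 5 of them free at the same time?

Wendy in UTC: 09:50-15:05, 15:25-19:00 (subtract 3h to convert from UTC+3).
Yosef in UTC: 08:35-09:05, 10:25-13:25, 13:40-17:00 (add 5h to convert from UTC-5).
Ulla in UTC: 08:05-11:45, 12:20-17:50 (add 4h to convert from UTC-4).
Mateo in UTC: 08:50-10:00, 10:05-19:00 (add 4h to convert from UTC-4).
Xiulan in UTC: 10:25-12:05, 12:20-14:50, 16:05-19:00 (subtract 2h to convert from UTC+2).
Wendy ∩ Yosef: 10:25-13:25, 13:40-15:05, 15:25-17:00.
Wendy ∩ Yosef ∩ Ulla: 10:25-11:45, 12:20-13:25, 13:40-15:05, 15:25-17:00.
Wendy ∩ Yosef ∩ Ulla ∩ Mateo: 10:25-11:45, 12:20-13:25, 13:40-15:05, 15:25-17:00.
Wendy ∩ Yosef ∩ Ulla ∩ Mateo ∩ Xiulan: 10:25-11:45, 12:20-13:25, 13:40-14:50, 16:05-17:00.
Summing the common windows: 80 + 65 + 70 + 55 = 270 minutes.

270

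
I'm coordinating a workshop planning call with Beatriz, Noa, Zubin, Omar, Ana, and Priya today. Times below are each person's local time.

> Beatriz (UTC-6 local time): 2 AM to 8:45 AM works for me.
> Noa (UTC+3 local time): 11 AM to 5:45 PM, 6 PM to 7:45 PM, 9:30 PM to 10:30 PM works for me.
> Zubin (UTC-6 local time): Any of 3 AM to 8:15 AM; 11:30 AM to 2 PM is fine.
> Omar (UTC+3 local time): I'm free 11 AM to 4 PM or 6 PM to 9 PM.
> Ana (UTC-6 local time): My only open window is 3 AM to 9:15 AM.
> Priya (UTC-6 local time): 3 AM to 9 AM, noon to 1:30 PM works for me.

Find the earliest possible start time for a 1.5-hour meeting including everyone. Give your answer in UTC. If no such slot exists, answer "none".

Beatriz in UTC: 08:00-14:45 (add 6h to convert from UTC-6).
Noa in UTC: 08:00-14:45, 15:00-16:45, 18:30-19:30 (subtract 3h to convert from UTC+3).
Zubin in UTC: 09:00-14:15, 17:30-20:00 (add 6h to convert from UTC-6).
Omar in UTC: 08:00-13:00, 15:00-18:00 (subtract 3h to convert from UTC+3).
Ana in UTC: 09:00-15:15 (add 6h to convert from UTC-6).
Priya in UTC: 09:00-15:00, 18:00-19:30 (add 6h to convert from UTC-6).
Beatriz ∩ Noa: 08:00-14:45.
Beatriz ∩ Noa ∩ Zubin: 09:00-14:15.
Beatriz ∩ Noa ∩ Zubin ∩ Omar: 09:00-13:00.
Beatriz ∩ Noa ∩ Zubin ∩ Omar ∩ Ana: 09:00-13:00.
Beatriz ∩ Noa ∩ Zubin ∩ Omar ∩ Ana ∩ Priya: 09:00-13:00.
Those are the intersection windows.
The first common window of at least 90 minutes is 09:00-13:00, so the earliest start is 09:00.

09:00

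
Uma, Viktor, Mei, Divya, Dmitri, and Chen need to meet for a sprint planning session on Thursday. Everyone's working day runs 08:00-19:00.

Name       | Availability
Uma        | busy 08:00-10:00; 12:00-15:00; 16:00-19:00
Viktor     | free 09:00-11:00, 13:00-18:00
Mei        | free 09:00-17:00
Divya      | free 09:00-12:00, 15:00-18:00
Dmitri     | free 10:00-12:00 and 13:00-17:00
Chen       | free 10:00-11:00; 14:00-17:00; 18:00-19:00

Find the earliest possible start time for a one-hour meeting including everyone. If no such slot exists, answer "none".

Uma free: 10:00-12:00, 15:00-16:00 (invert busy blocks within the working day).
Viktor free: 09:00-11:00, 13:00-18:00.
Mei free: 09:00-17:00.
Divya free: 09:00-12:00, 15:00-18:00.
Dmitri free: 10:00-12:00, 13:00-17:00.
Chen free: 10:00-11:00, 14:00-17:00, 18:00-19:00.
Uma ∩ Viktor: 10:00-11:00, 15:00-16:00.
Uma ∩ Viktor ∩ Mei: 10:00-11:00, 15:00-16:00.
Uma ∩ Viktor ∩ Mei ∩ Divya: 10:00-11:00, 15:00-16:00.
Uma ∩ Viktor ∩ Mei ∩ Divya ∩ Dmitri: 10:00-11:00, 15:00-16:00.
Uma ∩ Viktor ∩ Mei ∩ Divya ∩ Dmitri ∩ Chen: 10:00-11:00, 15:00-16:00.
The first common window of at least 60 minutes is 10:00-11:00, so the earliest start is 10:00.

10:00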